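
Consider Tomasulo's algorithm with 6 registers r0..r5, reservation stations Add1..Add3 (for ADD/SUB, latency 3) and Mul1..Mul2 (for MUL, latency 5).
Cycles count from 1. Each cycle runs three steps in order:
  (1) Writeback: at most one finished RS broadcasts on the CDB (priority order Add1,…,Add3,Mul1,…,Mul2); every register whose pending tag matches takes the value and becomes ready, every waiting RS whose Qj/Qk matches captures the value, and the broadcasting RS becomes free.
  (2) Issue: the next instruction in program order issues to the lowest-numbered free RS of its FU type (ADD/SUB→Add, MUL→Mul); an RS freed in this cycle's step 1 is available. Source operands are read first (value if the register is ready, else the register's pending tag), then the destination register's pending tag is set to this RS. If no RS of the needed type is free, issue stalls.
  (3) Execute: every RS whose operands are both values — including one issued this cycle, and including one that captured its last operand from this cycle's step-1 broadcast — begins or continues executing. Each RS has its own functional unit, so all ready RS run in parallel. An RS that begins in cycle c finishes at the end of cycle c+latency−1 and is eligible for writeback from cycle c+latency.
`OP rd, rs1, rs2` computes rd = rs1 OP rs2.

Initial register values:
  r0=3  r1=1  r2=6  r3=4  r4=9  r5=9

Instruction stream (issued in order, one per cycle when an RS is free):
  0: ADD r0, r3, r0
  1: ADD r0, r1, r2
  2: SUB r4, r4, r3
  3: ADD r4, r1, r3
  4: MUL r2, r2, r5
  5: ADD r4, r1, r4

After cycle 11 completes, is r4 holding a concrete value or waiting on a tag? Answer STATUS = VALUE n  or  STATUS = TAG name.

STATUS = VALUE 6

  c1: issue ADD r0<-Add1  regs: r0:Add1,r1:1,r2:6,r3:4,r4:9,r5:9
  c2: issue ADD r0<-Add2  regs: r0:Add2,r1:1,r2:6,r3:4,r4:9,r5:9
  c3: issue SUB r4<-Add3  regs: r0:Add2,r1:1,r2:6,r3:4,r4:Add3,r5:9
  c4: CDB Add1=7; issue ADD r4<-Add1  regs: r0:Add2,r1:1,r2:6,r3:4,r4:Add1,r5:9
  c5: CDB Add2=7; issue MUL r2<-Mul1  regs: r0:7,r1:1,r2:Mul1,r3:4,r4:Add1,r5:9
  c6: CDB Add3=5; issue ADD r4<-Add2  regs: r0:7,r1:1,r2:Mul1,r3:4,r4:Add2,r5:9
  c7: CDB Add1=5  regs: r0:7,r1:1,r2:Mul1,r3:4,r4:Add2,r5:9
  c8: -  regs: r0:7,r1:1,r2:Mul1,r3:4,r4:Add2,r5:9
  c9: -  regs: r0:7,r1:1,r2:Mul1,r3:4,r4:Add2,r5:9
  c10: CDB Add2=6  regs: r0:7,r1:1,r2:Mul1,r3:4,r4:6,r5:9
  c11: CDB Mul1=54  regs: r0:7,r1:1,r2:54,r3:4,r4:6,r5:9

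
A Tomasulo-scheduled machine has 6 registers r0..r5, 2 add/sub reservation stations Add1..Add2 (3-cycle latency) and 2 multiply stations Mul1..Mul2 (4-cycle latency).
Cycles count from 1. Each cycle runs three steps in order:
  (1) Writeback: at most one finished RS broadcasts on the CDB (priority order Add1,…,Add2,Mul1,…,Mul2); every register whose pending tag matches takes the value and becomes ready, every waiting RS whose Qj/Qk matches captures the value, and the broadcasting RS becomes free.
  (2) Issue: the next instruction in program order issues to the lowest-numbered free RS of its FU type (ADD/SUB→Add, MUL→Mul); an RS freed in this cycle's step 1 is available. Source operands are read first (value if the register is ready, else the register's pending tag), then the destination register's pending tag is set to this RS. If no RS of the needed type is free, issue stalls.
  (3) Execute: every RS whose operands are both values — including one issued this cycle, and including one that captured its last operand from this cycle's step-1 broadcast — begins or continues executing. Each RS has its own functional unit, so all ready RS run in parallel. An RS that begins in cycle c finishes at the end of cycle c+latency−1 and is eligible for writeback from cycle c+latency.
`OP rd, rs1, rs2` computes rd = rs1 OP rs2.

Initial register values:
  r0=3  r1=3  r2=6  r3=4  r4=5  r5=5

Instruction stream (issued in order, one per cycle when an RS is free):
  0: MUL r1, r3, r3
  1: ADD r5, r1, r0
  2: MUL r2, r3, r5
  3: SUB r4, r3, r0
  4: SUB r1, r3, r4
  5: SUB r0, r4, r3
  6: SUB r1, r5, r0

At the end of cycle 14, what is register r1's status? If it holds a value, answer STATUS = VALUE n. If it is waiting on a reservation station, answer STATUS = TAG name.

STATUS = VALUE 22

cycle 1: issue MUL r1<-Mul1 // r0:3,r1:Mul1,r2:6,r3:4,r4:5,r5:5
cycle 2: issue ADD r5<-Add1 // r0:3,r1:Mul1,r2:6,r3:4,r4:5,r5:Add1
cycle 3: issue MUL r2<-Mul2 // r0:3,r1:Mul1,r2:Mul2,r3:4,r4:5,r5:Add1
cycle 4: issue SUB r4<-Add2 // r0:3,r1:Mul1,r2:Mul2,r3:4,r4:Add2,r5:Add1
cycle 5: CDB Mul1=16; stall // r0:3,r1:16,r2:Mul2,r3:4,r4:Add2,r5:Add1
cycle 6: stall // r0:3,r1:16,r2:Mul2,r3:4,r4:Add2,r5:Add1
cycle 7: CDB Add2=1; issue SUB r1<-Add2 // r0:3,r1:Add2,r2:Mul2,r3:4,r4:1,r5:Add1
cycle 8: CDB Add1=19; issue SUB r0<-Add1 // r0:Add1,r1:Add2,r2:Mul2,r3:4,r4:1,r5:19
cycle 9: stall // r0:Add1,r1:Add2,r2:Mul2,r3:4,r4:1,r5:19
cycle 10: CDB Add2=3; issue SUB r1<-Add2 // r0:Add1,r1:Add2,r2:Mul2,r3:4,r4:1,r5:19
cycle 11: CDB Add1=-3 // r0:-3,r1:Add2,r2:Mul2,r3:4,r4:1,r5:19
cycle 12: CDB Mul2=76 // r0:-3,r1:Add2,r2:76,r3:4,r4:1,r5:19
cycle 13: - // r0:-3,r1:Add2,r2:76,r3:4,r4:1,r5:19
cycle 14: CDB Add2=22 // r0:-3,r1:22,r2:76,r3:4,r4:1,r5:19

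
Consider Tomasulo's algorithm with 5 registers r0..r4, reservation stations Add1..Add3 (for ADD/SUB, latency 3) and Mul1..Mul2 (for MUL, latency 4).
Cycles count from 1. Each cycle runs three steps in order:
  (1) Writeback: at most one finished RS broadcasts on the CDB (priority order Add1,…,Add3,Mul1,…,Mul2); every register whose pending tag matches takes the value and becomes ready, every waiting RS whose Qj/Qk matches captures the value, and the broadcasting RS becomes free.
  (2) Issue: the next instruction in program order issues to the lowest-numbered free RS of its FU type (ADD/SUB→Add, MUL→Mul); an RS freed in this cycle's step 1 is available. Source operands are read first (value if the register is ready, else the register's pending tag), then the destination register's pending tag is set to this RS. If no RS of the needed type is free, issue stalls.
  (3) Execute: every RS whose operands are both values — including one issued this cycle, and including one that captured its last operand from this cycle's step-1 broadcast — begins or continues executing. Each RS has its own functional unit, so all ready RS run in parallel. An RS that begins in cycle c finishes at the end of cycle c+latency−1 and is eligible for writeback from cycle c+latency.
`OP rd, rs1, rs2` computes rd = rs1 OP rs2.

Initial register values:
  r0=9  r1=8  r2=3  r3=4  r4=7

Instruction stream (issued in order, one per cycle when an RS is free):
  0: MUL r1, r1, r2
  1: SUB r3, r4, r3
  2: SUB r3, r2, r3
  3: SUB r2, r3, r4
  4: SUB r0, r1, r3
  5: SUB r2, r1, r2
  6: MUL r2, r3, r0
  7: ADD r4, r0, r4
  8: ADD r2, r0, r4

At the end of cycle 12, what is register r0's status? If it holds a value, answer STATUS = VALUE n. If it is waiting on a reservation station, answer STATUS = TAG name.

c1: issue MUL r1<-Mul1 | r0:9,r1:Mul1,r2:3,r3:4,r4:7
c2: issue SUB r3<-Add1 | r0:9,r1:Mul1,r2:3,r3:Add1,r4:7
c3: issue SUB r3<-Add2 | r0:9,r1:Mul1,r2:3,r3:Add2,r4:7
c4: issue SUB r2<-Add3 | r0:9,r1:Mul1,r2:Add3,r3:Add2,r4:7
c5: CDB Add1=3; issue SUB r0<-Add1 | r0:Add1,r1:Mul1,r2:Add3,r3:Add2,r4:7
c6: CDB Mul1=24; stall | r0:Add1,r1:24,r2:Add3,r3:Add2,r4:7
c7: stall | r0:Add1,r1:24,r2:Add3,r3:Add2,r4:7
c8: CDB Add2=0; issue SUB r2<-Add2 | r0:Add1,r1:24,r2:Add2,r3:0,r4:7
c9: issue MUL r2<-Mul1 | r0:Add1,r1:24,r2:Mul1,r3:0,r4:7
c10: stall | r0:Add1,r1:24,r2:Mul1,r3:0,r4:7
c11: CDB Add1=24; issue ADD r4<-Add1 | r0:24,r1:24,r2:Mul1,r3:0,r4:Add1
c12: CDB Add3=-7; issue ADD r2<-Add3 | r0:24,r1:24,r2:Add3,r3:0,r4:Add1

STATUS = VALUE 24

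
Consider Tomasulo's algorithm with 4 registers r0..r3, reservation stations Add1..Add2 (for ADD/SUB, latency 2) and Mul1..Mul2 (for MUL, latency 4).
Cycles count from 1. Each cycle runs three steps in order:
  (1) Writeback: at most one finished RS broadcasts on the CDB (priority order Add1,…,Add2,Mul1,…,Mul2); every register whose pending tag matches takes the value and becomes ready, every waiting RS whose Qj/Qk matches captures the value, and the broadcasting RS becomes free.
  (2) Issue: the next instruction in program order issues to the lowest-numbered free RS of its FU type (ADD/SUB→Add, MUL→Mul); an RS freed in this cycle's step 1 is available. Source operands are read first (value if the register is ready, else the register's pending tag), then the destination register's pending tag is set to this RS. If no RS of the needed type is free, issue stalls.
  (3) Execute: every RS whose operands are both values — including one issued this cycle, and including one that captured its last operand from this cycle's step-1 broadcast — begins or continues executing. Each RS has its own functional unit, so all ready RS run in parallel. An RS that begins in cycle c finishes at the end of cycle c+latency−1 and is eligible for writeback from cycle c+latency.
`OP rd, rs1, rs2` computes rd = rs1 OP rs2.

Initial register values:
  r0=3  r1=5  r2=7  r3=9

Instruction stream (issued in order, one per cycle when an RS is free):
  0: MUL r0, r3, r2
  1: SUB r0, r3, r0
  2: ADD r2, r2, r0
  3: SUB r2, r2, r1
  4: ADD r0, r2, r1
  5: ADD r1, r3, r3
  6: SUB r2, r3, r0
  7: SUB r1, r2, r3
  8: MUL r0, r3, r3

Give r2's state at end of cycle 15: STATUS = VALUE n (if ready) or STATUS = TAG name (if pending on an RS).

STATUS = TAG Add1

cycle 1: issue MUL r0<-Mul1 // r0:Mul1,r1:5,r2:7,r3:9
cycle 2: issue SUB r0<-Add1 // r0:Add1,r1:5,r2:7,r3:9
cycle 3: issue ADD r2<-Add2 // r0:Add1,r1:5,r2:Add2,r3:9
cycle 4: stall // r0:Add1,r1:5,r2:Add2,r3:9
cycle 5: CDB Mul1=63; stall // r0:Add1,r1:5,r2:Add2,r3:9
cycle 6: stall // r0:Add1,r1:5,r2:Add2,r3:9
cycle 7: CDB Add1=-54; issue SUB r2<-Add1 // r0:-54,r1:5,r2:Add1,r3:9
cycle 8: stall // r0:-54,r1:5,r2:Add1,r3:9
cycle 9: CDB Add2=-47; issue ADD r0<-Add2 // r0:Add2,r1:5,r2:Add1,r3:9
cycle 10: stall // r0:Add2,r1:5,r2:Add1,r3:9
cycle 11: CDB Add1=-52; issue ADD r1<-Add1 // r0:Add2,r1:Add1,r2:-52,r3:9
cycle 12: stall // r0:Add2,r1:Add1,r2:-52,r3:9
cycle 13: CDB Add1=18; issue SUB r2<-Add1 // r0:Add2,r1:18,r2:Add1,r3:9
cycle 14: CDB Add2=-47; issue SUB r1<-Add2 // r0:-47,r1:Add2,r2:Add1,r3:9
cycle 15: issue MUL r0<-Mul1 // r0:Mul1,r1:Add2,r2:Add1,r3:9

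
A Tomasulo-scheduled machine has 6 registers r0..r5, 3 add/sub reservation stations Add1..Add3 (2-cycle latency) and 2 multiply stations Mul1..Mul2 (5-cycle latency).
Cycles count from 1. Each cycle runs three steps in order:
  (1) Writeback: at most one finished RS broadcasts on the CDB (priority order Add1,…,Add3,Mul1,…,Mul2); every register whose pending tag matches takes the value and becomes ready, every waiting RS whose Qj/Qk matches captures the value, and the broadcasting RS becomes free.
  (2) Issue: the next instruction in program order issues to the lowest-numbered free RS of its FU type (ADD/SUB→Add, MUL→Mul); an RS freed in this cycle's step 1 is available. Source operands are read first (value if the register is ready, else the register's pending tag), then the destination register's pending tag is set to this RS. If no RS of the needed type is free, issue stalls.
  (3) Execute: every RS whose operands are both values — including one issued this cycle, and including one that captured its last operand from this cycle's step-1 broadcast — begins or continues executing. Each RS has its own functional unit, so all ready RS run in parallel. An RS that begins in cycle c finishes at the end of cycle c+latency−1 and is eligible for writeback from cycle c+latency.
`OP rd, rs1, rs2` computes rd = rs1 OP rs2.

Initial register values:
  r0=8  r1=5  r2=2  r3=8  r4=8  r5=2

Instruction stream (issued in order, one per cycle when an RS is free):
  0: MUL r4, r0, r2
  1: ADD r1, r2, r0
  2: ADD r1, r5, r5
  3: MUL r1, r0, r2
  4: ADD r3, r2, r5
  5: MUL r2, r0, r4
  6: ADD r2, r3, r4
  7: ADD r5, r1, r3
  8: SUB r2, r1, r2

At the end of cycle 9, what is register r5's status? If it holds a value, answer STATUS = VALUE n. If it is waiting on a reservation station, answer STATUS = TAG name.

STATUS = TAG Add2

cycle 1: issue MUL r4<-Mul1 // r0:8,r1:5,r2:2,r3:8,r4:Mul1,r5:2
cycle 2: issue ADD r1<-Add1 // r0:8,r1:Add1,r2:2,r3:8,r4:Mul1,r5:2
cycle 3: issue ADD r1<-Add2 // r0:8,r1:Add2,r2:2,r3:8,r4:Mul1,r5:2
cycle 4: CDB Add1=10; issue MUL r1<-Mul2 // r0:8,r1:Mul2,r2:2,r3:8,r4:Mul1,r5:2
cycle 5: CDB Add2=4; issue ADD r3<-Add1 // r0:8,r1:Mul2,r2:2,r3:Add1,r4:Mul1,r5:2
cycle 6: CDB Mul1=16; issue MUL r2<-Mul1 // r0:8,r1:Mul2,r2:Mul1,r3:Add1,r4:16,r5:2
cycle 7: CDB Add1=4; issue ADD r2<-Add1 // r0:8,r1:Mul2,r2:Add1,r3:4,r4:16,r5:2
cycle 8: issue ADD r5<-Add2 // r0:8,r1:Mul2,r2:Add1,r3:4,r4:16,r5:Add2
cycle 9: CDB Add1=20; issue SUB r2<-Add1 // r0:8,r1:Mul2,r2:Add1,r3:4,r4:16,r5:Add2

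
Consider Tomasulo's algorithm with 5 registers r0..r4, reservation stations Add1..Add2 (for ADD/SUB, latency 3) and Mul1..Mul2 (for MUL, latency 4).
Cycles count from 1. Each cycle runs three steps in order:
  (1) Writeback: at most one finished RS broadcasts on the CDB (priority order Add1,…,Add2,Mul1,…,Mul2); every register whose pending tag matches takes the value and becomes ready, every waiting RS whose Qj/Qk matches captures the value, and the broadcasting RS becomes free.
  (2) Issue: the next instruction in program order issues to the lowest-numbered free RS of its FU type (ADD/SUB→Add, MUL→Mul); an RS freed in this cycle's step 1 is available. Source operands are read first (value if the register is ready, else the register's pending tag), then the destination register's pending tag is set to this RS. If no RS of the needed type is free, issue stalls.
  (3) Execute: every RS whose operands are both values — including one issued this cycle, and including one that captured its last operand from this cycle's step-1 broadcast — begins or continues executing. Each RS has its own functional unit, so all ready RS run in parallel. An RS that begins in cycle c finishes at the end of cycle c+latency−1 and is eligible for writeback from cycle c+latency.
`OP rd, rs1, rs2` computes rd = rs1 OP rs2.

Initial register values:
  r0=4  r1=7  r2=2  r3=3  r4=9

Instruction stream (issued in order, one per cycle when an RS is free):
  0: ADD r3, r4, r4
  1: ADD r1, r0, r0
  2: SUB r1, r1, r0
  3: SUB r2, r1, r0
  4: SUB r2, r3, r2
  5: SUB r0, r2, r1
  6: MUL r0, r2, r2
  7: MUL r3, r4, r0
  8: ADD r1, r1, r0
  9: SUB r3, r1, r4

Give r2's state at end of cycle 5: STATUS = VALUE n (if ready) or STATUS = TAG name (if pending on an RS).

  c1: issue ADD r3<-Add1  regs: r0:4,r1:7,r2:2,r3:Add1,r4:9
  c2: issue ADD r1<-Add2  regs: r0:4,r1:Add2,r2:2,r3:Add1,r4:9
  c3: stall  regs: r0:4,r1:Add2,r2:2,r3:Add1,r4:9
  c4: CDB Add1=18; issue SUB r1<-Add1  regs: r0:4,r1:Add1,r2:2,r3:18,r4:9
  c5: CDB Add2=8; issue SUB r2<-Add2  regs: r0:4,r1:Add1,r2:Add2,r3:18,r4:9

STATUS = TAG Add2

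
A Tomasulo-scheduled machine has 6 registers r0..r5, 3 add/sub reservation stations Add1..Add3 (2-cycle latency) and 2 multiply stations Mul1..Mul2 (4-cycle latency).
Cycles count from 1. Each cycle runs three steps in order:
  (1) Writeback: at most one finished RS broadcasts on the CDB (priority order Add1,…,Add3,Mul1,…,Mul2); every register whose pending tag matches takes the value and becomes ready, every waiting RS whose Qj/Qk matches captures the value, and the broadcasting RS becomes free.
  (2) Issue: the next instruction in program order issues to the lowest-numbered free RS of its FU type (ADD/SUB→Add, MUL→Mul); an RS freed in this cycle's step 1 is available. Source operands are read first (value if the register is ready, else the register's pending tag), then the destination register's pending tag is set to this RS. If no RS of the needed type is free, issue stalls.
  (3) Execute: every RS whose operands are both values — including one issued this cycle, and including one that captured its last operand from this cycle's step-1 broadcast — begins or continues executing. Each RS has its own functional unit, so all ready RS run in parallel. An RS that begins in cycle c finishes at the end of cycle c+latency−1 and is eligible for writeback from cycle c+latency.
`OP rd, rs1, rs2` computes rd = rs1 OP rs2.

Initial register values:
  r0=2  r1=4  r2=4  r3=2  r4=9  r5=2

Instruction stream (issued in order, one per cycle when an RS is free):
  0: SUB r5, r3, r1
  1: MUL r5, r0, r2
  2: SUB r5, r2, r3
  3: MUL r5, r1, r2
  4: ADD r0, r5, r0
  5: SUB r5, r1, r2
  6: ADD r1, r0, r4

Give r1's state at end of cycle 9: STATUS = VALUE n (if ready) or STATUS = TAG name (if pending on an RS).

c1: issue SUB r5<-Add1 | r0:2,r1:4,r2:4,r3:2,r4:9,r5:Add1
c2: issue MUL r5<-Mul1 | r0:2,r1:4,r2:4,r3:2,r4:9,r5:Mul1
c3: CDB Add1=-2; issue SUB r5<-Add1 | r0:2,r1:4,r2:4,r3:2,r4:9,r5:Add1
c4: issue MUL r5<-Mul2 | r0:2,r1:4,r2:4,r3:2,r4:9,r5:Mul2
c5: CDB Add1=2; issue ADD r0<-Add1 | r0:Add1,r1:4,r2:4,r3:2,r4:9,r5:Mul2
c6: CDB Mul1=8; issue SUB r5<-Add2 | r0:Add1,r1:4,r2:4,r3:2,r4:9,r5:Add2
c7: issue ADD r1<-Add3 | r0:Add1,r1:Add3,r2:4,r3:2,r4:9,r5:Add2
c8: CDB Add2=0 | r0:Add1,r1:Add3,r2:4,r3:2,r4:9,r5:0
c9: CDB Mul2=16 | r0:Add1,r1:Add3,r2:4,r3:2,r4:9,r5:0

STATUS = TAG Add3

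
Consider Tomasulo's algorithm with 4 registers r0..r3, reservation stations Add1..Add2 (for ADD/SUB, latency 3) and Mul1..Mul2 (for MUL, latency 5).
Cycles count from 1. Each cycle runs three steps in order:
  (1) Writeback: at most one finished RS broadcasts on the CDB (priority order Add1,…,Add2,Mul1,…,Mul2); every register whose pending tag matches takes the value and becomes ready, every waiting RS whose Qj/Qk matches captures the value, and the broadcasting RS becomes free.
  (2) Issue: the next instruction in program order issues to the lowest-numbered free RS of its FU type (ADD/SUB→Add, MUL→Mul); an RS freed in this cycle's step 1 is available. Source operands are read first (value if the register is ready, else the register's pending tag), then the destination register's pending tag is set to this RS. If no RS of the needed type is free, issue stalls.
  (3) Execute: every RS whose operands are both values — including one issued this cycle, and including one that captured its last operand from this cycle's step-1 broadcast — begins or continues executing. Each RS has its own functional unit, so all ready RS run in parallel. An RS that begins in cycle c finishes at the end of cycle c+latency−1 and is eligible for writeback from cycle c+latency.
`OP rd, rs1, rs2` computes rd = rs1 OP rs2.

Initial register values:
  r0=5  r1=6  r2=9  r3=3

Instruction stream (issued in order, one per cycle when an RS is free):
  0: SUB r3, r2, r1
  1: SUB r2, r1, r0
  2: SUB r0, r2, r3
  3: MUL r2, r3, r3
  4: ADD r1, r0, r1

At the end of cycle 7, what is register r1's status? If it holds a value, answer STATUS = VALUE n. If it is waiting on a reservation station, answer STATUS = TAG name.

  c1: issue SUB r3<-Add1  regs: r0:5,r1:6,r2:9,r3:Add1
  c2: issue SUB r2<-Add2  regs: r0:5,r1:6,r2:Add2,r3:Add1
  c3: stall  regs: r0:5,r1:6,r2:Add2,r3:Add1
  c4: CDB Add1=3; issue SUB r0<-Add1  regs: r0:Add1,r1:6,r2:Add2,r3:3
  c5: CDB Add2=1; issue MUL r2<-Mul1  regs: r0:Add1,r1:6,r2:Mul1,r3:3
  c6: issue ADD r1<-Add2  regs: r0:Add1,r1:Add2,r2:Mul1,r3:3
  c7: -  regs: r0:Add1,r1:Add2,r2:Mul1,r3:3

STATUS = TAG Add2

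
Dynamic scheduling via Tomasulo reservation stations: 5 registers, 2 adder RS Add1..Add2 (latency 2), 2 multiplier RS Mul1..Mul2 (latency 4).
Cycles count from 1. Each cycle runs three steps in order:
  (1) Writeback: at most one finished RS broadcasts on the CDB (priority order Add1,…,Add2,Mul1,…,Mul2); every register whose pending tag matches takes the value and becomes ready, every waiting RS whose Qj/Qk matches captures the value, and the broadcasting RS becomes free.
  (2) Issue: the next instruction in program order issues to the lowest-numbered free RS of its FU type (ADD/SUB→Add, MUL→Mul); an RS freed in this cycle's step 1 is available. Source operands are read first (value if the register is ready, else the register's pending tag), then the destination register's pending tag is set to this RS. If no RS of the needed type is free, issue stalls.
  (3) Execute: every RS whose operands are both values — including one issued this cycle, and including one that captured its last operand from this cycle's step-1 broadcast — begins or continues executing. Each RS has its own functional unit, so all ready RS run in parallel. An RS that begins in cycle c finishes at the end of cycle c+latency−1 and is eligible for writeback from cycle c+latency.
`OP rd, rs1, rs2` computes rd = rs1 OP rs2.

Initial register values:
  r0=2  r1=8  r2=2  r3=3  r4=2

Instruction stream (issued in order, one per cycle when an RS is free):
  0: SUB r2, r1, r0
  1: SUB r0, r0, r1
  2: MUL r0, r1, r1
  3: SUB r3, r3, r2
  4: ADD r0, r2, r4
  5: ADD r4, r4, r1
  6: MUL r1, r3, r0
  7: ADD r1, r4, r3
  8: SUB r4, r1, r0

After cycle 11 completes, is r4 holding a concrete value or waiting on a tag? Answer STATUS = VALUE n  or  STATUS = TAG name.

cycle 1: issue SUB r2<-Add1 // r0:2,r1:8,r2:Add1,r3:3,r4:2
cycle 2: issue SUB r0<-Add2 // r0:Add2,r1:8,r2:Add1,r3:3,r4:2
cycle 3: CDB Add1=6; issue MUL r0<-Mul1 // r0:Mul1,r1:8,r2:6,r3:3,r4:2
cycle 4: CDB Add2=-6; issue SUB r3<-Add1 // r0:Mul1,r1:8,r2:6,r3:Add1,r4:2
cycle 5: issue ADD r0<-Add2 // r0:Add2,r1:8,r2:6,r3:Add1,r4:2
cycle 6: CDB Add1=-3; issue ADD r4<-Add1 // r0:Add2,r1:8,r2:6,r3:-3,r4:Add1
cycle 7: CDB Add2=8; issue MUL r1<-Mul2 // r0:8,r1:Mul2,r2:6,r3:-3,r4:Add1
cycle 8: CDB Add1=10; issue ADD r1<-Add1 // r0:8,r1:Add1,r2:6,r3:-3,r4:10
cycle 9: CDB Mul1=64; issue SUB r4<-Add2 // r0:8,r1:Add1,r2:6,r3:-3,r4:Add2
cycle 10: CDB Add1=7 // r0:8,r1:7,r2:6,r3:-3,r4:Add2
cycle 11: CDB Mul2=-24 // r0:8,r1:7,r2:6,r3:-3,r4:Add2

STATUS = TAG Add2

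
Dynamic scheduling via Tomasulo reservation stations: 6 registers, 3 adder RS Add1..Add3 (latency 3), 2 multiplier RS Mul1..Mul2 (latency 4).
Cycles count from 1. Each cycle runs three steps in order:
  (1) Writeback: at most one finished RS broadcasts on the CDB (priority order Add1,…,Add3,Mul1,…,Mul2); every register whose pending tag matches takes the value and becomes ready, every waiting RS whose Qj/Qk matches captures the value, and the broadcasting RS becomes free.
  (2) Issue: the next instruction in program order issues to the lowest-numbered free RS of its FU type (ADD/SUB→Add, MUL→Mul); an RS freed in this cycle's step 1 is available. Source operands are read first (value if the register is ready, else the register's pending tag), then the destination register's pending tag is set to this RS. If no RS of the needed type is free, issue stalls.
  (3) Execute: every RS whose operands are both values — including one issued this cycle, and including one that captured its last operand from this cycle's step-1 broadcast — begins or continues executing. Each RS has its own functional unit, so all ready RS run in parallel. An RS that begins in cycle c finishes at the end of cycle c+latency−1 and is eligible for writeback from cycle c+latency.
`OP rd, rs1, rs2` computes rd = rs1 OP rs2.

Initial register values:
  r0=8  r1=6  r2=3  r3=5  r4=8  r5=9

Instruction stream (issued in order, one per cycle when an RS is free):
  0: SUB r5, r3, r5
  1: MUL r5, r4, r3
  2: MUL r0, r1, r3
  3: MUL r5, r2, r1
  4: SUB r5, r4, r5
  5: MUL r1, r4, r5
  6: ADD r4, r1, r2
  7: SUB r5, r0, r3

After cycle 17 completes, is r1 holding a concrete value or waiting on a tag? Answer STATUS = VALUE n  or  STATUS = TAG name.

STATUS = VALUE -80

  c1: issue SUB r5<-Add1  regs: r0:8,r1:6,r2:3,r3:5,r4:8,r5:Add1
  c2: issue MUL r5<-Mul1  regs: r0:8,r1:6,r2:3,r3:5,r4:8,r5:Mul1
  c3: issue MUL r0<-Mul2  regs: r0:Mul2,r1:6,r2:3,r3:5,r4:8,r5:Mul1
  c4: CDB Add1=-4; stall  regs: r0:Mul2,r1:6,r2:3,r3:5,r4:8,r5:Mul1
  c5: stall  regs: r0:Mul2,r1:6,r2:3,r3:5,r4:8,r5:Mul1
  c6: CDB Mul1=40; issue MUL r5<-Mul1  regs: r0:Mul2,r1:6,r2:3,r3:5,r4:8,r5:Mul1
  c7: CDB Mul2=30; issue SUB r5<-Add1  regs: r0:30,r1:6,r2:3,r3:5,r4:8,r5:Add1
  c8: issue MUL r1<-Mul2  regs: r0:30,r1:Mul2,r2:3,r3:5,r4:8,r5:Add1
  c9: issue ADD r4<-Add2  regs: r0:30,r1:Mul2,r2:3,r3:5,r4:Add2,r5:Add1
  c10: CDB Mul1=18; issue SUB r5<-Add3  regs: r0:30,r1:Mul2,r2:3,r3:5,r4:Add2,r5:Add3
  c11: -  regs: r0:30,r1:Mul2,r2:3,r3:5,r4:Add2,r5:Add3
  c12: -  regs: r0:30,r1:Mul2,r2:3,r3:5,r4:Add2,r5:Add3
  c13: CDB Add1=-10  regs: r0:30,r1:Mul2,r2:3,r3:5,r4:Add2,r5:Add3
  c14: CDB Add3=25  regs: r0:30,r1:Mul2,r2:3,r3:5,r4:Add2,r5:25
  c15: -  regs: r0:30,r1:Mul2,r2:3,r3:5,r4:Add2,r5:25
  c16: -  regs: r0:30,r1:Mul2,r2:3,r3:5,r4:Add2,r5:25
  c17: CDB Mul2=-80  regs: r0:30,r1:-80,r2:3,r3:5,r4:Add2,r5:25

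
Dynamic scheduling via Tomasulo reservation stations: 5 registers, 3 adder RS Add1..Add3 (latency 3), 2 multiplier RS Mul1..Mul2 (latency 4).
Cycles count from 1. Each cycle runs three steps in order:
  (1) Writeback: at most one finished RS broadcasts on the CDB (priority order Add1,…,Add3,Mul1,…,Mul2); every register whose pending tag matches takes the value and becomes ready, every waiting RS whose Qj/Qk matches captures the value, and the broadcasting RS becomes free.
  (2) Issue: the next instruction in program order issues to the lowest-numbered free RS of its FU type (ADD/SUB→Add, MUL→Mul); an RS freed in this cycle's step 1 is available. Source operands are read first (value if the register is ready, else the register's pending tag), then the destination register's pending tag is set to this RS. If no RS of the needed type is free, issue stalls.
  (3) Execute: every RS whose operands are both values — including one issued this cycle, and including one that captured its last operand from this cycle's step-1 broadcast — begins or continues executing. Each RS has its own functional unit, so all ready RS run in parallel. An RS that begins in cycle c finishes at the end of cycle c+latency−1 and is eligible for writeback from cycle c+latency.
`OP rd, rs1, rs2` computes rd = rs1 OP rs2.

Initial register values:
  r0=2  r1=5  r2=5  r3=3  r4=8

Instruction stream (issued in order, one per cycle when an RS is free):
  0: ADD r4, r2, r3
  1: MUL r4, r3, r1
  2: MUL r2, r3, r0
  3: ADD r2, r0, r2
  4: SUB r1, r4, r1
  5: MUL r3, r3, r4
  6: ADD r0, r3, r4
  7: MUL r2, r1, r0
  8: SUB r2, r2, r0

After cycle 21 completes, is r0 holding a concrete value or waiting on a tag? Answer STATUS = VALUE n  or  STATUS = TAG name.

STATUS = VALUE 60

cycle 1: issue ADD r4<-Add1 // r0:2,r1:5,r2:5,r3:3,r4:Add1
cycle 2: issue MUL r4<-Mul1 // r0:2,r1:5,r2:5,r3:3,r4:Mul1
cycle 3: issue MUL r2<-Mul2 // r0:2,r1:5,r2:Mul2,r3:3,r4:Mul1
cycle 4: CDB Add1=8; issue ADD r2<-Add1 // r0:2,r1:5,r2:Add1,r3:3,r4:Mul1
cycle 5: issue SUB r1<-Add2 // r0:2,r1:Add2,r2:Add1,r3:3,r4:Mul1
cycle 6: CDB Mul1=15; issue MUL r3<-Mul1 // r0:2,r1:Add2,r2:Add1,r3:Mul1,r4:15
cycle 7: CDB Mul2=6; issue ADD r0<-Add3 // r0:Add3,r1:Add2,r2:Add1,r3:Mul1,r4:15
cycle 8: issue MUL r2<-Mul2 // r0:Add3,r1:Add2,r2:Mul2,r3:Mul1,r4:15
cycle 9: CDB Add2=10; issue SUB r2<-Add2 // r0:Add3,r1:10,r2:Add2,r3:Mul1,r4:15
cycle 10: CDB Add1=8 // r0:Add3,r1:10,r2:Add2,r3:Mul1,r4:15
cycle 11: CDB Mul1=45 // r0:Add3,r1:10,r2:Add2,r3:45,r4:15
cycle 12: - // r0:Add3,r1:10,r2:Add2,r3:45,r4:15
cycle 13: - // r0:Add3,r1:10,r2:Add2,r3:45,r4:15
cycle 14: CDB Add3=60 // r0:60,r1:10,r2:Add2,r3:45,r4:15
cycle 15: - // r0:60,r1:10,r2:Add2,r3:45,r4:15
cycle 16: - // r0:60,r1:10,r2:Add2,r3:45,r4:15
cycle 17: - // r0:60,r1:10,r2:Add2,r3:45,r4:15
cycle 18: CDB Mul2=600 // r0:60,r1:10,r2:Add2,r3:45,r4:15
cycle 19: - // r0:60,r1:10,r2:Add2,r3:45,r4:15
cycle 20: - // r0:60,r1:10,r2:Add2,r3:45,r4:15
cycle 21: CDB Add2=540 // r0:60,r1:10,r2:540,r3:45,r4:15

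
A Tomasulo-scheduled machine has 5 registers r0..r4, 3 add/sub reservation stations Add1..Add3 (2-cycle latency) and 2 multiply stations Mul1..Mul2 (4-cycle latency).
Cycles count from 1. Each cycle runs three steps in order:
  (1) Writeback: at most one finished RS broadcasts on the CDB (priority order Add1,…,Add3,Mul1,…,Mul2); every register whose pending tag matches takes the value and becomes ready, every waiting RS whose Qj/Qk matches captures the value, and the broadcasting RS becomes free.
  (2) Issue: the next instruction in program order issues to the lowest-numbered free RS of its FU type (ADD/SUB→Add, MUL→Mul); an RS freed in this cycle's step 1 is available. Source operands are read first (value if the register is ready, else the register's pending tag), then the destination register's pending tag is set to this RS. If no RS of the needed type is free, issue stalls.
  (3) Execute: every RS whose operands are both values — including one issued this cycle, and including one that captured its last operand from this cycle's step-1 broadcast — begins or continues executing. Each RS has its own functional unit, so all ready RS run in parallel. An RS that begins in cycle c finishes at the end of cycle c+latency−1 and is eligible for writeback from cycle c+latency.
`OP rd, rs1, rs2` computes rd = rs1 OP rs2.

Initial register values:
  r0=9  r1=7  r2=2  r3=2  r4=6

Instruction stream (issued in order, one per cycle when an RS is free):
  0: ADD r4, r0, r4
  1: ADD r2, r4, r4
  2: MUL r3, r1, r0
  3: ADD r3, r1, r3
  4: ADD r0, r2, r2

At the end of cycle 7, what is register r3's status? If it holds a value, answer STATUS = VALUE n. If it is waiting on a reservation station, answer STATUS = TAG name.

STATUS = TAG Add1

c1: issue ADD r4<-Add1 | r0:9,r1:7,r2:2,r3:2,r4:Add1
c2: issue ADD r2<-Add2 | r0:9,r1:7,r2:Add2,r3:2,r4:Add1
c3: CDB Add1=15; issue MUL r3<-Mul1 | r0:9,r1:7,r2:Add2,r3:Mul1,r4:15
c4: issue ADD r3<-Add1 | r0:9,r1:7,r2:Add2,r3:Add1,r4:15
c5: CDB Add2=30; issue ADD r0<-Add2 | r0:Add2,r1:7,r2:30,r3:Add1,r4:15
c6: - | r0:Add2,r1:7,r2:30,r3:Add1,r4:15
c7: CDB Add2=60 | r0:60,r1:7,r2:30,r3:Add1,r4:15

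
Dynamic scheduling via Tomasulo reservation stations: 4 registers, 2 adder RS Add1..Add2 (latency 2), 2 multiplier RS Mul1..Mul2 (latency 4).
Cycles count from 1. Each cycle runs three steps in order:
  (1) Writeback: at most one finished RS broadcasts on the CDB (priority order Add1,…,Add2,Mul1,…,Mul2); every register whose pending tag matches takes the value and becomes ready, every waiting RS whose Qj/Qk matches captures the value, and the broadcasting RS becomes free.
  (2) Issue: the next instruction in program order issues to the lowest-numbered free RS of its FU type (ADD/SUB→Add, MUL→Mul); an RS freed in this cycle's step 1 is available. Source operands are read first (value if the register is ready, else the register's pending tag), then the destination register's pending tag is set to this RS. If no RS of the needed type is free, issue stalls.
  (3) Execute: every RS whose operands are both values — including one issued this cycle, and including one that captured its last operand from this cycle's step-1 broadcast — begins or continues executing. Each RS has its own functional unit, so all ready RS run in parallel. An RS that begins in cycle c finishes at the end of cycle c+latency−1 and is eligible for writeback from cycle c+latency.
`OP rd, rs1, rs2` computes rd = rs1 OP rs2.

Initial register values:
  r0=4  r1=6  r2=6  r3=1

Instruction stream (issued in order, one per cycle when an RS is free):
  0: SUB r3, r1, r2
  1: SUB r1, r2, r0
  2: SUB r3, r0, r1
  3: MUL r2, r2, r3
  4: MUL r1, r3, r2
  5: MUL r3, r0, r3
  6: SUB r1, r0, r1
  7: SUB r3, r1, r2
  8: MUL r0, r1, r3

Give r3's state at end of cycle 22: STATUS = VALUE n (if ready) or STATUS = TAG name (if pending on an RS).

STATUS = VALUE -32

cycle 1: issue SUB r3<-Add1 // r0:4,r1:6,r2:6,r3:Add1
cycle 2: issue SUB r1<-Add2 // r0:4,r1:Add2,r2:6,r3:Add1
cycle 3: CDB Add1=0; issue SUB r3<-Add1 // r0:4,r1:Add2,r2:6,r3:Add1
cycle 4: CDB Add2=2; issue MUL r2<-Mul1 // r0:4,r1:2,r2:Mul1,r3:Add1
cycle 5: issue MUL r1<-Mul2 // r0:4,r1:Mul2,r2:Mul1,r3:Add1
cycle 6: CDB Add1=2; stall // r0:4,r1:Mul2,r2:Mul1,r3:2
cycle 7: stall // r0:4,r1:Mul2,r2:Mul1,r3:2
cycle 8: stall // r0:4,r1:Mul2,r2:Mul1,r3:2
cycle 9: stall // r0:4,r1:Mul2,r2:Mul1,r3:2
cycle 10: CDB Mul1=12; issue MUL r3<-Mul1 // r0:4,r1:Mul2,r2:12,r3:Mul1
cycle 11: issue SUB r1<-Add1 // r0:4,r1:Add1,r2:12,r3:Mul1
cycle 12: issue SUB r3<-Add2 // r0:4,r1:Add1,r2:12,r3:Add2
cycle 13: stall // r0:4,r1:Add1,r2:12,r3:Add2
cycle 14: CDB Mul1=8; issue MUL r0<-Mul1 // r0:Mul1,r1:Add1,r2:12,r3:Add2
cycle 15: CDB Mul2=24 // r0:Mul1,r1:Add1,r2:12,r3:Add2
cycle 16: - // r0:Mul1,r1:Add1,r2:12,r3:Add2
cycle 17: CDB Add1=-20 // r0:Mul1,r1:-20,r2:12,r3:Add2
cycle 18: - // r0:Mul1,r1:-20,r2:12,r3:Add2
cycle 19: CDB Add2=-32 // r0:Mul1,r1:-20,r2:12,r3:-32
cycle 20: - // r0:Mul1,r1:-20,r2:12,r3:-32
cycle 21: - // r0:Mul1,r1:-20,r2:12,r3:-32
cycle 22: - // r0:Mul1,r1:-20,r2:12,r3:-32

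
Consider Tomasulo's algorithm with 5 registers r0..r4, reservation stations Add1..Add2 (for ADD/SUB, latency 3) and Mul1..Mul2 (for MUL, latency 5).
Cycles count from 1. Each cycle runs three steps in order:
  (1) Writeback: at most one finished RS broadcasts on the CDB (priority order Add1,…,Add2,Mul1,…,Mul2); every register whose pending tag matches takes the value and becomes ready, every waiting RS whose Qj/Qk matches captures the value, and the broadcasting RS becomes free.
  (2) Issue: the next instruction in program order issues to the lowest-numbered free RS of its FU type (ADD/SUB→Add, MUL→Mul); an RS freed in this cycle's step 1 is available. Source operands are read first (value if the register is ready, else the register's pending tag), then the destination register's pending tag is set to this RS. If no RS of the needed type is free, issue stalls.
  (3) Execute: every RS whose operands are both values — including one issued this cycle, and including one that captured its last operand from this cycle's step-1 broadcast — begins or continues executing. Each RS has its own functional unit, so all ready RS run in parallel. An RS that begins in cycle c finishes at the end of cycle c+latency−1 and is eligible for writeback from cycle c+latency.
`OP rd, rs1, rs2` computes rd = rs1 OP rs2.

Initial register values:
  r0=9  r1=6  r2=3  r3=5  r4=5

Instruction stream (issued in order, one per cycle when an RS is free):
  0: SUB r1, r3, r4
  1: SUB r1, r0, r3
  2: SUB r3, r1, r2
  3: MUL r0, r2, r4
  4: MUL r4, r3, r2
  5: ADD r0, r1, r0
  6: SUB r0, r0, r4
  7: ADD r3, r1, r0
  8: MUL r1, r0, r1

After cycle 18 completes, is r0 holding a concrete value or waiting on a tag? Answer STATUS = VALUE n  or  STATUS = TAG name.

c1: issue SUB r1<-Add1 | r0:9,r1:Add1,r2:3,r3:5,r4:5
c2: issue SUB r1<-Add2 | r0:9,r1:Add2,r2:3,r3:5,r4:5
c3: stall | r0:9,r1:Add2,r2:3,r3:5,r4:5
c4: CDB Add1=0; issue SUB r3<-Add1 | r0:9,r1:Add2,r2:3,r3:Add1,r4:5
c5: CDB Add2=4; issue MUL r0<-Mul1 | r0:Mul1,r1:4,r2:3,r3:Add1,r4:5
c6: issue MUL r4<-Mul2 | r0:Mul1,r1:4,r2:3,r3:Add1,r4:Mul2
c7: issue ADD r0<-Add2 | r0:Add2,r1:4,r2:3,r3:Add1,r4:Mul2
c8: CDB Add1=1; issue SUB r0<-Add1 | r0:Add1,r1:4,r2:3,r3:1,r4:Mul2
c9: stall | r0:Add1,r1:4,r2:3,r3:1,r4:Mul2
c10: CDB Mul1=15; stall | r0:Add1,r1:4,r2:3,r3:1,r4:Mul2
c11: stall | r0:Add1,r1:4,r2:3,r3:1,r4:Mul2
c12: stall | r0:Add1,r1:4,r2:3,r3:1,r4:Mul2
c13: CDB Add2=19; issue ADD r3<-Add2 | r0:Add1,r1:4,r2:3,r3:Add2,r4:Mul2
c14: CDB Mul2=3; issue MUL r1<-Mul1 | r0:Add1,r1:Mul1,r2:3,r3:Add2,r4:3
c15: - | r0:Add1,r1:Mul1,r2:3,r3:Add2,r4:3
c16: - | r0:Add1,r1:Mul1,r2:3,r3:Add2,r4:3
c17: CDB Add1=16 | r0:16,r1:Mul1,r2:3,r3:Add2,r4:3
c18: - | r0:16,r1:Mul1,r2:3,r3:Add2,r4:3

STATUS = VALUE 16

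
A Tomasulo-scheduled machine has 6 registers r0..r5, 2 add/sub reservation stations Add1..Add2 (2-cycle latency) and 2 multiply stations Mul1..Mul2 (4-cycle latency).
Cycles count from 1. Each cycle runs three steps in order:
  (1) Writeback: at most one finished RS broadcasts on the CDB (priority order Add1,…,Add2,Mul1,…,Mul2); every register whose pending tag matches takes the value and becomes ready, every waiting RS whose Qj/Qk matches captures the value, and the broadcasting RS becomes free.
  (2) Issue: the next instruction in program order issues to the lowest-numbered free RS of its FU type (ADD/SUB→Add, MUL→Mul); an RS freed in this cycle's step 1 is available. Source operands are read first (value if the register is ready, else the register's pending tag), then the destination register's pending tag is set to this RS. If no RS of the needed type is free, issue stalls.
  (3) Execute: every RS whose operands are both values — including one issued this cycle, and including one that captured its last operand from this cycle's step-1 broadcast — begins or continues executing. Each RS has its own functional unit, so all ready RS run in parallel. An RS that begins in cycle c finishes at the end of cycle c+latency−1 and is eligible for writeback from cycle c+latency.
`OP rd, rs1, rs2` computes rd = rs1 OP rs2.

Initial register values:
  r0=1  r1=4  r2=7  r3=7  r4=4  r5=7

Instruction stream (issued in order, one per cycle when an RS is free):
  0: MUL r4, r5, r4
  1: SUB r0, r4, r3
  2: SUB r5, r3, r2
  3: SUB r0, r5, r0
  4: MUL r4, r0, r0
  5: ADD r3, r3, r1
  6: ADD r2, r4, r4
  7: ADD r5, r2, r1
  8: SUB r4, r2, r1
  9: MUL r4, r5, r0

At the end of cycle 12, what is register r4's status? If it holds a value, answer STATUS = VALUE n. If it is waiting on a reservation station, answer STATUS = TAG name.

cycle 1: issue MUL r4<-Mul1 // r0:1,r1:4,r2:7,r3:7,r4:Mul1,r5:7
cycle 2: issue SUB r0<-Add1 // r0:Add1,r1:4,r2:7,r3:7,r4:Mul1,r5:7
cycle 3: issue SUB r5<-Add2 // r0:Add1,r1:4,r2:7,r3:7,r4:Mul1,r5:Add2
cycle 4: stall // r0:Add1,r1:4,r2:7,r3:7,r4:Mul1,r5:Add2
cycle 5: CDB Add2=0; issue SUB r0<-Add2 // r0:Add2,r1:4,r2:7,r3:7,r4:Mul1,r5:0
cycle 6: CDB Mul1=28; issue MUL r4<-Mul1 // r0:Add2,r1:4,r2:7,r3:7,r4:Mul1,r5:0
cycle 7: stall // r0:Add2,r1:4,r2:7,r3:7,r4:Mul1,r5:0
cycle 8: CDB Add1=21; issue ADD r3<-Add1 // r0:Add2,r1:4,r2:7,r3:Add1,r4:Mul1,r5:0
cycle 9: stall // r0:Add2,r1:4,r2:7,r3:Add1,r4:Mul1,r5:0
cycle 10: CDB Add1=11; issue ADD r2<-Add1 // r0:Add2,r1:4,r2:Add1,r3:11,r4:Mul1,r5:0
cycle 11: CDB Add2=-21; issue ADD r5<-Add2 // r0:-21,r1:4,r2:Add1,r3:11,r4:Mul1,r5:Add2
cycle 12: stall // r0:-21,r1:4,r2:Add1,r3:11,r4:Mul1,r5:Add2

STATUS = TAG Mul1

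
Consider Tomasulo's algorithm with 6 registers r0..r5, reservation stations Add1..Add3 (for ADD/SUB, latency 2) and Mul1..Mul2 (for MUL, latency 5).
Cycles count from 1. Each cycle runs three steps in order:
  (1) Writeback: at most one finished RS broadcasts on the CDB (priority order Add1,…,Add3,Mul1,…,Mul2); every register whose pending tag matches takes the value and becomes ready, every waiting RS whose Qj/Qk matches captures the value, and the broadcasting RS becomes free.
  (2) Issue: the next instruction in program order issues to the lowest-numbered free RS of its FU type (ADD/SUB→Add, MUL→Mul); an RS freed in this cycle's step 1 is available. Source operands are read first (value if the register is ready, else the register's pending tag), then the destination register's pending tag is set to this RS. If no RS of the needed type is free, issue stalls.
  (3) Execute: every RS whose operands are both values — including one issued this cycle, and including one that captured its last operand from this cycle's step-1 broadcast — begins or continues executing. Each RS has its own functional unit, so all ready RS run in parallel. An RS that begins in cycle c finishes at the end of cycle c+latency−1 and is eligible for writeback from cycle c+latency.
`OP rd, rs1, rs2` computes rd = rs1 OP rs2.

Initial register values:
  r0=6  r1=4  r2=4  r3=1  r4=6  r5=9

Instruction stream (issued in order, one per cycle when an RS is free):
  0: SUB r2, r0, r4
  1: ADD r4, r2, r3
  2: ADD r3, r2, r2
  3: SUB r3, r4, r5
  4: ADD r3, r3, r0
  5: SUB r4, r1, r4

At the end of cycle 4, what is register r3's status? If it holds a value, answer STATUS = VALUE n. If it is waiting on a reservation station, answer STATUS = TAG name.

  c1: issue SUB r2<-Add1  regs: r0:6,r1:4,r2:Add1,r3:1,r4:6,r5:9
  c2: issue ADD r4<-Add2  regs: r0:6,r1:4,r2:Add1,r3:1,r4:Add2,r5:9
  c3: CDB Add1=0; issue ADD r3<-Add1  regs: r0:6,r1:4,r2:0,r3:Add1,r4:Add2,r5:9
  c4: issue SUB r3<-Add3  regs: r0:6,r1:4,r2:0,r3:Add3,r4:Add2,r5:9

STATUS = TAG Add3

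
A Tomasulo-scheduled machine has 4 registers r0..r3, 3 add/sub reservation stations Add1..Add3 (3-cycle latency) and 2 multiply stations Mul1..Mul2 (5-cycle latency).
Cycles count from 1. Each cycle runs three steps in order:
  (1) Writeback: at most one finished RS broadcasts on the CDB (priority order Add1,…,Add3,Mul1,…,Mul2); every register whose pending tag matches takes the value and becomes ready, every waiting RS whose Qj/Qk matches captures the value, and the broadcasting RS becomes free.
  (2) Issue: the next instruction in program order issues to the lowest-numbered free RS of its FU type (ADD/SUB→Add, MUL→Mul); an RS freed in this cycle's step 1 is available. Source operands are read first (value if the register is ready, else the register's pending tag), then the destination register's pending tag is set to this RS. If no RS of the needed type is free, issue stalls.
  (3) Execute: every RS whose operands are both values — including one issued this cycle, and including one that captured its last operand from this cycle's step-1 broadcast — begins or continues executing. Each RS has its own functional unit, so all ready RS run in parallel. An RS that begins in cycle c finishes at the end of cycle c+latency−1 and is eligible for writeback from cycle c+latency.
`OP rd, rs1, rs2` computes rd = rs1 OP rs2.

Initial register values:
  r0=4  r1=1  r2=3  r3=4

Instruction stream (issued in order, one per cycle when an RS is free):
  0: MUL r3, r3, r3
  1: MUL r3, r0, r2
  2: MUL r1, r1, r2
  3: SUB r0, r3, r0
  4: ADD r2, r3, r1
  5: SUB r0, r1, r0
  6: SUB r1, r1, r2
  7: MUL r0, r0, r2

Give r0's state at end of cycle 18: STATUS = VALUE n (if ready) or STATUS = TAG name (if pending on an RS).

STATUS = TAG Mul1

cycle 1: issue MUL r3<-Mul1 // r0:4,r1:1,r2:3,r3:Mul1
cycle 2: issue MUL r3<-Mul2 // r0:4,r1:1,r2:3,r3:Mul2
cycle 3: stall // r0:4,r1:1,r2:3,r3:Mul2
cycle 4: stall // r0:4,r1:1,r2:3,r3:Mul2
cycle 5: stall // r0:4,r1:1,r2:3,r3:Mul2
cycle 6: CDB Mul1=16; issue MUL r1<-Mul1 // r0:4,r1:Mul1,r2:3,r3:Mul2
cycle 7: CDB Mul2=12; issue SUB r0<-Add1 // r0:Add1,r1:Mul1,r2:3,r3:12
cycle 8: issue ADD r2<-Add2 // r0:Add1,r1:Mul1,r2:Add2,r3:12
cycle 9: issue SUB r0<-Add3 // r0:Add3,r1:Mul1,r2:Add2,r3:12
cycle 10: CDB Add1=8; issue SUB r1<-Add1 // r0:Add3,r1:Add1,r2:Add2,r3:12
cycle 11: CDB Mul1=3; issue MUL r0<-Mul1 // r0:Mul1,r1:Add1,r2:Add2,r3:12
cycle 12: - // r0:Mul1,r1:Add1,r2:Add2,r3:12
cycle 13: - // r0:Mul1,r1:Add1,r2:Add2,r3:12
cycle 14: CDB Add2=15 // r0:Mul1,r1:Add1,r2:15,r3:12
cycle 15: CDB Add3=-5 // r0:Mul1,r1:Add1,r2:15,r3:12
cycle 16: - // r0:Mul1,r1:Add1,r2:15,r3:12
cycle 17: CDB Add1=-12 // r0:Mul1,r1:-12,r2:15,r3:12
cycle 18: - // r0:Mul1,r1:-12,r2:15,r3:12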